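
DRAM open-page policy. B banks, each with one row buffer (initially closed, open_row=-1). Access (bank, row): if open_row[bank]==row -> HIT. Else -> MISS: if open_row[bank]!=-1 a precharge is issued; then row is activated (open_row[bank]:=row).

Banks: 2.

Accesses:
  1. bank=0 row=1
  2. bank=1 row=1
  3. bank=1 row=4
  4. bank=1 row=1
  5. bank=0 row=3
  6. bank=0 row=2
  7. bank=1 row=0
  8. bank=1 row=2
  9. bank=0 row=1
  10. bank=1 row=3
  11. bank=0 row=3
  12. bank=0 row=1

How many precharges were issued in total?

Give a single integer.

Acc 1: bank0 row1 -> MISS (open row1); precharges=0
Acc 2: bank1 row1 -> MISS (open row1); precharges=0
Acc 3: bank1 row4 -> MISS (open row4); precharges=1
Acc 4: bank1 row1 -> MISS (open row1); precharges=2
Acc 5: bank0 row3 -> MISS (open row3); precharges=3
Acc 6: bank0 row2 -> MISS (open row2); precharges=4
Acc 7: bank1 row0 -> MISS (open row0); precharges=5
Acc 8: bank1 row2 -> MISS (open row2); precharges=6
Acc 9: bank0 row1 -> MISS (open row1); precharges=7
Acc 10: bank1 row3 -> MISS (open row3); precharges=8
Acc 11: bank0 row3 -> MISS (open row3); precharges=9
Acc 12: bank0 row1 -> MISS (open row1); precharges=10

Answer: 10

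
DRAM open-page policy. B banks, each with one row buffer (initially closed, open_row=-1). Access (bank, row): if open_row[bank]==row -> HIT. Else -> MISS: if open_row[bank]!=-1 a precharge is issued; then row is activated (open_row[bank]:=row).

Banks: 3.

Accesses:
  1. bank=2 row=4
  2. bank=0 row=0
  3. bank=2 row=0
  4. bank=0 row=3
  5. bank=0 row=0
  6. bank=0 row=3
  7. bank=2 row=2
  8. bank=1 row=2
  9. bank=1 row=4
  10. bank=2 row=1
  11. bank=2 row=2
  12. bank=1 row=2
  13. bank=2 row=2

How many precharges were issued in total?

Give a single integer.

Acc 1: bank2 row4 -> MISS (open row4); precharges=0
Acc 2: bank0 row0 -> MISS (open row0); precharges=0
Acc 3: bank2 row0 -> MISS (open row0); precharges=1
Acc 4: bank0 row3 -> MISS (open row3); precharges=2
Acc 5: bank0 row0 -> MISS (open row0); precharges=3
Acc 6: bank0 row3 -> MISS (open row3); precharges=4
Acc 7: bank2 row2 -> MISS (open row2); precharges=5
Acc 8: bank1 row2 -> MISS (open row2); precharges=5
Acc 9: bank1 row4 -> MISS (open row4); precharges=6
Acc 10: bank2 row1 -> MISS (open row1); precharges=7
Acc 11: bank2 row2 -> MISS (open row2); precharges=8
Acc 12: bank1 row2 -> MISS (open row2); precharges=9
Acc 13: bank2 row2 -> HIT

Answer: 9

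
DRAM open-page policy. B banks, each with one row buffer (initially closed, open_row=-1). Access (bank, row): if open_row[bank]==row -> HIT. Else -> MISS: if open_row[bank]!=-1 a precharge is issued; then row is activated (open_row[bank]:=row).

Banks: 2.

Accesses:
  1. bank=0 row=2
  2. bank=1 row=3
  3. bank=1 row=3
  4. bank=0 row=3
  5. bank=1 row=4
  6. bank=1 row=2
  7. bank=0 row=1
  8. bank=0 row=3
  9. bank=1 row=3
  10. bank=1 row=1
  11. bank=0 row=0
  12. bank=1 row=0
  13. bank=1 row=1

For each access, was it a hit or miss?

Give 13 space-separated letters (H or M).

Acc 1: bank0 row2 -> MISS (open row2); precharges=0
Acc 2: bank1 row3 -> MISS (open row3); precharges=0
Acc 3: bank1 row3 -> HIT
Acc 4: bank0 row3 -> MISS (open row3); precharges=1
Acc 5: bank1 row4 -> MISS (open row4); precharges=2
Acc 6: bank1 row2 -> MISS (open row2); precharges=3
Acc 7: bank0 row1 -> MISS (open row1); precharges=4
Acc 8: bank0 row3 -> MISS (open row3); precharges=5
Acc 9: bank1 row3 -> MISS (open row3); precharges=6
Acc 10: bank1 row1 -> MISS (open row1); precharges=7
Acc 11: bank0 row0 -> MISS (open row0); precharges=8
Acc 12: bank1 row0 -> MISS (open row0); precharges=9
Acc 13: bank1 row1 -> MISS (open row1); precharges=10

Answer: M M H M M M M M M M M M M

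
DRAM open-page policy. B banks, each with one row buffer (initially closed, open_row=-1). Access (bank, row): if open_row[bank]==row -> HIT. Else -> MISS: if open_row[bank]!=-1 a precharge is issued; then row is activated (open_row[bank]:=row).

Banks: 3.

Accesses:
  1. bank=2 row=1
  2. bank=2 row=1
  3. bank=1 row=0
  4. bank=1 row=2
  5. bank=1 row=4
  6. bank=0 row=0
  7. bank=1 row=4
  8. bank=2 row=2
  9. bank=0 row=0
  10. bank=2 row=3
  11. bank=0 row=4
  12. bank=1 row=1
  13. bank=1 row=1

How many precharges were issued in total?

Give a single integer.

Acc 1: bank2 row1 -> MISS (open row1); precharges=0
Acc 2: bank2 row1 -> HIT
Acc 3: bank1 row0 -> MISS (open row0); precharges=0
Acc 4: bank1 row2 -> MISS (open row2); precharges=1
Acc 5: bank1 row4 -> MISS (open row4); precharges=2
Acc 6: bank0 row0 -> MISS (open row0); precharges=2
Acc 7: bank1 row4 -> HIT
Acc 8: bank2 row2 -> MISS (open row2); precharges=3
Acc 9: bank0 row0 -> HIT
Acc 10: bank2 row3 -> MISS (open row3); precharges=4
Acc 11: bank0 row4 -> MISS (open row4); precharges=5
Acc 12: bank1 row1 -> MISS (open row1); precharges=6
Acc 13: bank1 row1 -> HIT

Answer: 6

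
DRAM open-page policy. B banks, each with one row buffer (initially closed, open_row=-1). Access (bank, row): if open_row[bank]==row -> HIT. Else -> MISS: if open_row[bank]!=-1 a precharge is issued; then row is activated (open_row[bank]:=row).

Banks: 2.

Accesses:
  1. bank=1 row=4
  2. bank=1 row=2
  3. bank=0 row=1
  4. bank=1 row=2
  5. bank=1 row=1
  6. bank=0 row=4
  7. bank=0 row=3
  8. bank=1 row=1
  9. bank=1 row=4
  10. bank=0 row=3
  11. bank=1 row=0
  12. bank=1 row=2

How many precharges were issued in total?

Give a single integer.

Answer: 7

Derivation:
Acc 1: bank1 row4 -> MISS (open row4); precharges=0
Acc 2: bank1 row2 -> MISS (open row2); precharges=1
Acc 3: bank0 row1 -> MISS (open row1); precharges=1
Acc 4: bank1 row2 -> HIT
Acc 5: bank1 row1 -> MISS (open row1); precharges=2
Acc 6: bank0 row4 -> MISS (open row4); precharges=3
Acc 7: bank0 row3 -> MISS (open row3); precharges=4
Acc 8: bank1 row1 -> HIT
Acc 9: bank1 row4 -> MISS (open row4); precharges=5
Acc 10: bank0 row3 -> HIT
Acc 11: bank1 row0 -> MISS (open row0); precharges=6
Acc 12: bank1 row2 -> MISS (open row2); precharges=7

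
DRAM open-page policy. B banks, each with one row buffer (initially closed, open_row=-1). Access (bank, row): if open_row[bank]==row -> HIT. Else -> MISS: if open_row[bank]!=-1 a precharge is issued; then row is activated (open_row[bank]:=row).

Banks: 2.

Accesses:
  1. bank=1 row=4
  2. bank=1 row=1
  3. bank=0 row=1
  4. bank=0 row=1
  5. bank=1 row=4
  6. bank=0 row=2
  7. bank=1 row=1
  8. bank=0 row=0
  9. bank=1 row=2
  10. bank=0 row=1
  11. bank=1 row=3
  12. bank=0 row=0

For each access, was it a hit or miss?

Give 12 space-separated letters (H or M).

Answer: M M M H M M M M M M M M

Derivation:
Acc 1: bank1 row4 -> MISS (open row4); precharges=0
Acc 2: bank1 row1 -> MISS (open row1); precharges=1
Acc 3: bank0 row1 -> MISS (open row1); precharges=1
Acc 4: bank0 row1 -> HIT
Acc 5: bank1 row4 -> MISS (open row4); precharges=2
Acc 6: bank0 row2 -> MISS (open row2); precharges=3
Acc 7: bank1 row1 -> MISS (open row1); precharges=4
Acc 8: bank0 row0 -> MISS (open row0); precharges=5
Acc 9: bank1 row2 -> MISS (open row2); precharges=6
Acc 10: bank0 row1 -> MISS (open row1); precharges=7
Acc 11: bank1 row3 -> MISS (open row3); precharges=8
Acc 12: bank0 row0 -> MISS (open row0); precharges=9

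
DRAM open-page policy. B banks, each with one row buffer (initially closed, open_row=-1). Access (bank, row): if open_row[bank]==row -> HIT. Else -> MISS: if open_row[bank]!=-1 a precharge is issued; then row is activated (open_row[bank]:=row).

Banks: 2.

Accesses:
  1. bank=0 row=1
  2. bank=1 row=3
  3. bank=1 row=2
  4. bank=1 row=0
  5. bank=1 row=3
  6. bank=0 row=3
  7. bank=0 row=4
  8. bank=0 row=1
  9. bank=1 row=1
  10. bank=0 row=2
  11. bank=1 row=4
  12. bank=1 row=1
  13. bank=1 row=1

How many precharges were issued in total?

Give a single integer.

Acc 1: bank0 row1 -> MISS (open row1); precharges=0
Acc 2: bank1 row3 -> MISS (open row3); precharges=0
Acc 3: bank1 row2 -> MISS (open row2); precharges=1
Acc 4: bank1 row0 -> MISS (open row0); precharges=2
Acc 5: bank1 row3 -> MISS (open row3); precharges=3
Acc 6: bank0 row3 -> MISS (open row3); precharges=4
Acc 7: bank0 row4 -> MISS (open row4); precharges=5
Acc 8: bank0 row1 -> MISS (open row1); precharges=6
Acc 9: bank1 row1 -> MISS (open row1); precharges=7
Acc 10: bank0 row2 -> MISS (open row2); precharges=8
Acc 11: bank1 row4 -> MISS (open row4); precharges=9
Acc 12: bank1 row1 -> MISS (open row1); precharges=10
Acc 13: bank1 row1 -> HIT

Answer: 10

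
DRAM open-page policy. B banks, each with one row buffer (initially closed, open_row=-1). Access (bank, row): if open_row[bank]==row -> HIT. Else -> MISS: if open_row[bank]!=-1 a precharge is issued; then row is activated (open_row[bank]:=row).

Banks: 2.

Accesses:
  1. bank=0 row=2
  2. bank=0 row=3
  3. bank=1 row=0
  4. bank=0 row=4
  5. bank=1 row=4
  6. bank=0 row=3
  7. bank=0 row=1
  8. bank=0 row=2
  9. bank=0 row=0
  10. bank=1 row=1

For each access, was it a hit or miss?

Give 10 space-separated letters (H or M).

Acc 1: bank0 row2 -> MISS (open row2); precharges=0
Acc 2: bank0 row3 -> MISS (open row3); precharges=1
Acc 3: bank1 row0 -> MISS (open row0); precharges=1
Acc 4: bank0 row4 -> MISS (open row4); precharges=2
Acc 5: bank1 row4 -> MISS (open row4); precharges=3
Acc 6: bank0 row3 -> MISS (open row3); precharges=4
Acc 7: bank0 row1 -> MISS (open row1); precharges=5
Acc 8: bank0 row2 -> MISS (open row2); precharges=6
Acc 9: bank0 row0 -> MISS (open row0); precharges=7
Acc 10: bank1 row1 -> MISS (open row1); precharges=8

Answer: M M M M M M M M M M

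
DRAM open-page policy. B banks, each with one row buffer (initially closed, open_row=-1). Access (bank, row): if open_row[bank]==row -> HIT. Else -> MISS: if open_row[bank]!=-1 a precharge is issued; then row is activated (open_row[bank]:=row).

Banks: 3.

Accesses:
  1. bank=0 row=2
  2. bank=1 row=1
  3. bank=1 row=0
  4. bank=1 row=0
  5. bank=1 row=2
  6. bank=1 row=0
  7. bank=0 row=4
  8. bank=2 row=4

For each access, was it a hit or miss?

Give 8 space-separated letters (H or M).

Answer: M M M H M M M M

Derivation:
Acc 1: bank0 row2 -> MISS (open row2); precharges=0
Acc 2: bank1 row1 -> MISS (open row1); precharges=0
Acc 3: bank1 row0 -> MISS (open row0); precharges=1
Acc 4: bank1 row0 -> HIT
Acc 5: bank1 row2 -> MISS (open row2); precharges=2
Acc 6: bank1 row0 -> MISS (open row0); precharges=3
Acc 7: bank0 row4 -> MISS (open row4); precharges=4
Acc 8: bank2 row4 -> MISS (open row4); precharges=4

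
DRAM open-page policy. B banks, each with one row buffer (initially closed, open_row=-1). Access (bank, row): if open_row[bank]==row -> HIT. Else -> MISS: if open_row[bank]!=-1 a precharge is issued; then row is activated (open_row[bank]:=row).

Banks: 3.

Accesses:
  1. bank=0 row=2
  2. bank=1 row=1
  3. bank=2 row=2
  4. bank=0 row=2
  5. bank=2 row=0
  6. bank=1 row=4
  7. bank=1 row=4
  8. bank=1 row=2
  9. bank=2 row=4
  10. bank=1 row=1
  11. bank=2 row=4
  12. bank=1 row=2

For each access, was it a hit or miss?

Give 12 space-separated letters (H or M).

Answer: M M M H M M H M M M H M

Derivation:
Acc 1: bank0 row2 -> MISS (open row2); precharges=0
Acc 2: bank1 row1 -> MISS (open row1); precharges=0
Acc 3: bank2 row2 -> MISS (open row2); precharges=0
Acc 4: bank0 row2 -> HIT
Acc 5: bank2 row0 -> MISS (open row0); precharges=1
Acc 6: bank1 row4 -> MISS (open row4); precharges=2
Acc 7: bank1 row4 -> HIT
Acc 8: bank1 row2 -> MISS (open row2); precharges=3
Acc 9: bank2 row4 -> MISS (open row4); precharges=4
Acc 10: bank1 row1 -> MISS (open row1); precharges=5
Acc 11: bank2 row4 -> HIT
Acc 12: bank1 row2 -> MISS (open row2); precharges=6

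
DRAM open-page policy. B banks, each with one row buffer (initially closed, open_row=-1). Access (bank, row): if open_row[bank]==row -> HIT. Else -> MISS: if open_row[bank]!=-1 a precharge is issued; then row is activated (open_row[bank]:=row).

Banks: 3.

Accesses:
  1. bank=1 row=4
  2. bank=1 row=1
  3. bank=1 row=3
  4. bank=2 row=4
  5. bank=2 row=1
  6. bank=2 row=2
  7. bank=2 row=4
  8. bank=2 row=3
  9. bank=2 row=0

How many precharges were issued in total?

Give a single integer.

Acc 1: bank1 row4 -> MISS (open row4); precharges=0
Acc 2: bank1 row1 -> MISS (open row1); precharges=1
Acc 3: bank1 row3 -> MISS (open row3); precharges=2
Acc 4: bank2 row4 -> MISS (open row4); precharges=2
Acc 5: bank2 row1 -> MISS (open row1); precharges=3
Acc 6: bank2 row2 -> MISS (open row2); precharges=4
Acc 7: bank2 row4 -> MISS (open row4); precharges=5
Acc 8: bank2 row3 -> MISS (open row3); precharges=6
Acc 9: bank2 row0 -> MISS (open row0); precharges=7

Answer: 7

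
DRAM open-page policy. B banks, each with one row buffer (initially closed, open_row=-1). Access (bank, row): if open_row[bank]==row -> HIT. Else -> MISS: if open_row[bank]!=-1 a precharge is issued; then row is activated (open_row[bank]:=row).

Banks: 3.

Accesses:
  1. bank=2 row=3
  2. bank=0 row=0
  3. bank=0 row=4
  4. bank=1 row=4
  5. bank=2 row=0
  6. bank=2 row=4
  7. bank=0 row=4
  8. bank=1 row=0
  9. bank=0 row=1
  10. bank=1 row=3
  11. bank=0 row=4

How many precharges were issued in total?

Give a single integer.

Acc 1: bank2 row3 -> MISS (open row3); precharges=0
Acc 2: bank0 row0 -> MISS (open row0); precharges=0
Acc 3: bank0 row4 -> MISS (open row4); precharges=1
Acc 4: bank1 row4 -> MISS (open row4); precharges=1
Acc 5: bank2 row0 -> MISS (open row0); precharges=2
Acc 6: bank2 row4 -> MISS (open row4); precharges=3
Acc 7: bank0 row4 -> HIT
Acc 8: bank1 row0 -> MISS (open row0); precharges=4
Acc 9: bank0 row1 -> MISS (open row1); precharges=5
Acc 10: bank1 row3 -> MISS (open row3); precharges=6
Acc 11: bank0 row4 -> MISS (open row4); precharges=7

Answer: 7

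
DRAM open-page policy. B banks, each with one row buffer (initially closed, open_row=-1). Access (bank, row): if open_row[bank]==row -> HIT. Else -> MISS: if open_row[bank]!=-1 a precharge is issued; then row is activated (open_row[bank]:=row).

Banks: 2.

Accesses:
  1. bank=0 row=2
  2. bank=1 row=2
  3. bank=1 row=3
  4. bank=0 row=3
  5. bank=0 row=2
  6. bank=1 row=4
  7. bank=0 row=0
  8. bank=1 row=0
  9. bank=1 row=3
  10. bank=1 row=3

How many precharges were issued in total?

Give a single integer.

Acc 1: bank0 row2 -> MISS (open row2); precharges=0
Acc 2: bank1 row2 -> MISS (open row2); precharges=0
Acc 3: bank1 row3 -> MISS (open row3); precharges=1
Acc 4: bank0 row3 -> MISS (open row3); precharges=2
Acc 5: bank0 row2 -> MISS (open row2); precharges=3
Acc 6: bank1 row4 -> MISS (open row4); precharges=4
Acc 7: bank0 row0 -> MISS (open row0); precharges=5
Acc 8: bank1 row0 -> MISS (open row0); precharges=6
Acc 9: bank1 row3 -> MISS (open row3); precharges=7
Acc 10: bank1 row3 -> HIT

Answer: 7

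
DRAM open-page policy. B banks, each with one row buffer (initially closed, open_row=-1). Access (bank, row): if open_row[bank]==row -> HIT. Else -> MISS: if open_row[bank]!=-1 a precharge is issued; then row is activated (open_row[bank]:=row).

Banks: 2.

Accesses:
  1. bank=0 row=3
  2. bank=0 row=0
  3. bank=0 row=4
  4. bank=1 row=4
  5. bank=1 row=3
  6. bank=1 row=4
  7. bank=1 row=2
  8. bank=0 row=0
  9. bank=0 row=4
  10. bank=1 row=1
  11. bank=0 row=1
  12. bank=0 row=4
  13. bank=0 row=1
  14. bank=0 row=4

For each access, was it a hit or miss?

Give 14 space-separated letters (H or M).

Answer: M M M M M M M M M M M M M M

Derivation:
Acc 1: bank0 row3 -> MISS (open row3); precharges=0
Acc 2: bank0 row0 -> MISS (open row0); precharges=1
Acc 3: bank0 row4 -> MISS (open row4); precharges=2
Acc 4: bank1 row4 -> MISS (open row4); precharges=2
Acc 5: bank1 row3 -> MISS (open row3); precharges=3
Acc 6: bank1 row4 -> MISS (open row4); precharges=4
Acc 7: bank1 row2 -> MISS (open row2); precharges=5
Acc 8: bank0 row0 -> MISS (open row0); precharges=6
Acc 9: bank0 row4 -> MISS (open row4); precharges=7
Acc 10: bank1 row1 -> MISS (open row1); precharges=8
Acc 11: bank0 row1 -> MISS (open row1); precharges=9
Acc 12: bank0 row4 -> MISS (open row4); precharges=10
Acc 13: bank0 row1 -> MISS (open row1); precharges=11
Acc 14: bank0 row4 -> MISS (open row4); precharges=12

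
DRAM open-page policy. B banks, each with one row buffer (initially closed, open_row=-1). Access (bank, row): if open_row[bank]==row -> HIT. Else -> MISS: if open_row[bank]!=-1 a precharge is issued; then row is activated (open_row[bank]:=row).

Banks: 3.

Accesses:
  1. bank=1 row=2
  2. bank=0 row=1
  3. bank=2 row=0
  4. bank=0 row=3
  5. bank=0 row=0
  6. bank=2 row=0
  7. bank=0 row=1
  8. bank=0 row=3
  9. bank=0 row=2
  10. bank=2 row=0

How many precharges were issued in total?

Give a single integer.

Acc 1: bank1 row2 -> MISS (open row2); precharges=0
Acc 2: bank0 row1 -> MISS (open row1); precharges=0
Acc 3: bank2 row0 -> MISS (open row0); precharges=0
Acc 4: bank0 row3 -> MISS (open row3); precharges=1
Acc 5: bank0 row0 -> MISS (open row0); precharges=2
Acc 6: bank2 row0 -> HIT
Acc 7: bank0 row1 -> MISS (open row1); precharges=3
Acc 8: bank0 row3 -> MISS (open row3); precharges=4
Acc 9: bank0 row2 -> MISS (open row2); precharges=5
Acc 10: bank2 row0 -> HIT

Answer: 5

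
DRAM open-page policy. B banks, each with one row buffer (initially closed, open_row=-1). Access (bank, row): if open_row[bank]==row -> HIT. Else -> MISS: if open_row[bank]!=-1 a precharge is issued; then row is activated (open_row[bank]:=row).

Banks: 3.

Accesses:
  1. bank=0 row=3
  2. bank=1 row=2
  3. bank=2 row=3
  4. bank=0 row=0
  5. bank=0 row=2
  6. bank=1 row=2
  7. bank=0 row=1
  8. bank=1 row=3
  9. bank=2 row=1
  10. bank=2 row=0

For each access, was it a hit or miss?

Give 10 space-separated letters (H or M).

Answer: M M M M M H M M M M

Derivation:
Acc 1: bank0 row3 -> MISS (open row3); precharges=0
Acc 2: bank1 row2 -> MISS (open row2); precharges=0
Acc 3: bank2 row3 -> MISS (open row3); precharges=0
Acc 4: bank0 row0 -> MISS (open row0); precharges=1
Acc 5: bank0 row2 -> MISS (open row2); precharges=2
Acc 6: bank1 row2 -> HIT
Acc 7: bank0 row1 -> MISS (open row1); precharges=3
Acc 8: bank1 row3 -> MISS (open row3); precharges=4
Acc 9: bank2 row1 -> MISS (open row1); precharges=5
Acc 10: bank2 row0 -> MISS (open row0); precharges=6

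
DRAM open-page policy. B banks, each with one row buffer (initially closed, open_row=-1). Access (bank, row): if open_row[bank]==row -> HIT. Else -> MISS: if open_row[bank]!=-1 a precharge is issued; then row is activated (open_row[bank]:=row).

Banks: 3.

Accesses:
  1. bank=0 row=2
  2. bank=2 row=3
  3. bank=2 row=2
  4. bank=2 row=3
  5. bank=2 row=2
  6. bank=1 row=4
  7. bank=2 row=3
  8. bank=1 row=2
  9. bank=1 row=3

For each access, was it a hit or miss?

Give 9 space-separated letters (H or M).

Answer: M M M M M M M M M

Derivation:
Acc 1: bank0 row2 -> MISS (open row2); precharges=0
Acc 2: bank2 row3 -> MISS (open row3); precharges=0
Acc 3: bank2 row2 -> MISS (open row2); precharges=1
Acc 4: bank2 row3 -> MISS (open row3); precharges=2
Acc 5: bank2 row2 -> MISS (open row2); precharges=3
Acc 6: bank1 row4 -> MISS (open row4); precharges=3
Acc 7: bank2 row3 -> MISS (open row3); precharges=4
Acc 8: bank1 row2 -> MISS (open row2); precharges=5
Acc 9: bank1 row3 -> MISS (open row3); precharges=6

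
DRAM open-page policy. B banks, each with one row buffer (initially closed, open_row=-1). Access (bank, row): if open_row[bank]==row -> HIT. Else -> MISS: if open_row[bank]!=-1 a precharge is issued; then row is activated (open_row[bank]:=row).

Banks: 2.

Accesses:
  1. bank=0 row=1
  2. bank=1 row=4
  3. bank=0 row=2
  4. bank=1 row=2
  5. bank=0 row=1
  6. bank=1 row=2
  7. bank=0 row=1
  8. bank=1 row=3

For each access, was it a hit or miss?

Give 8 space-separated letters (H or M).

Acc 1: bank0 row1 -> MISS (open row1); precharges=0
Acc 2: bank1 row4 -> MISS (open row4); precharges=0
Acc 3: bank0 row2 -> MISS (open row2); precharges=1
Acc 4: bank1 row2 -> MISS (open row2); precharges=2
Acc 5: bank0 row1 -> MISS (open row1); precharges=3
Acc 6: bank1 row2 -> HIT
Acc 7: bank0 row1 -> HIT
Acc 8: bank1 row3 -> MISS (open row3); precharges=4

Answer: M M M M M H H M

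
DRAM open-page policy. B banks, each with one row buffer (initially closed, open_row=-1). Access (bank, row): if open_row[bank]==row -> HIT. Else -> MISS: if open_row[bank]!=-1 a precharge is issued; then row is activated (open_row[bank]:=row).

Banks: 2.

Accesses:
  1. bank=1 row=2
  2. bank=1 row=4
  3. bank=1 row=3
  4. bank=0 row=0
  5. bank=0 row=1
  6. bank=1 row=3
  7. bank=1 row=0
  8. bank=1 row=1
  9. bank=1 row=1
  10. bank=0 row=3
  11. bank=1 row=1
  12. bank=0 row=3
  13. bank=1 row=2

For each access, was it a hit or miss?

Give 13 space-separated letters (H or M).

Answer: M M M M M H M M H M H H M

Derivation:
Acc 1: bank1 row2 -> MISS (open row2); precharges=0
Acc 2: bank1 row4 -> MISS (open row4); precharges=1
Acc 3: bank1 row3 -> MISS (open row3); precharges=2
Acc 4: bank0 row0 -> MISS (open row0); precharges=2
Acc 5: bank0 row1 -> MISS (open row1); precharges=3
Acc 6: bank1 row3 -> HIT
Acc 7: bank1 row0 -> MISS (open row0); precharges=4
Acc 8: bank1 row1 -> MISS (open row1); precharges=5
Acc 9: bank1 row1 -> HIT
Acc 10: bank0 row3 -> MISS (open row3); precharges=6
Acc 11: bank1 row1 -> HIT
Acc 12: bank0 row3 -> HIT
Acc 13: bank1 row2 -> MISS (open row2); precharges=7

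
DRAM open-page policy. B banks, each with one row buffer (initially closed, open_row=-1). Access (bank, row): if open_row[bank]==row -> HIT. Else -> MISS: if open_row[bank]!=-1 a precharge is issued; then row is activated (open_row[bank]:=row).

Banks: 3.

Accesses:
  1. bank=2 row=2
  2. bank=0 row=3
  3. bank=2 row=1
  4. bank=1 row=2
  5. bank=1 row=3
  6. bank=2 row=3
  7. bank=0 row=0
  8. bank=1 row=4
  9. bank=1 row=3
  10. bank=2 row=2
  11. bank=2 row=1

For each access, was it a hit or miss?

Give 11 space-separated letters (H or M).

Acc 1: bank2 row2 -> MISS (open row2); precharges=0
Acc 2: bank0 row3 -> MISS (open row3); precharges=0
Acc 3: bank2 row1 -> MISS (open row1); precharges=1
Acc 4: bank1 row2 -> MISS (open row2); precharges=1
Acc 5: bank1 row3 -> MISS (open row3); precharges=2
Acc 6: bank2 row3 -> MISS (open row3); precharges=3
Acc 7: bank0 row0 -> MISS (open row0); precharges=4
Acc 8: bank1 row4 -> MISS (open row4); precharges=5
Acc 9: bank1 row3 -> MISS (open row3); precharges=6
Acc 10: bank2 row2 -> MISS (open row2); precharges=7
Acc 11: bank2 row1 -> MISS (open row1); precharges=8

Answer: M M M M M M M M M M M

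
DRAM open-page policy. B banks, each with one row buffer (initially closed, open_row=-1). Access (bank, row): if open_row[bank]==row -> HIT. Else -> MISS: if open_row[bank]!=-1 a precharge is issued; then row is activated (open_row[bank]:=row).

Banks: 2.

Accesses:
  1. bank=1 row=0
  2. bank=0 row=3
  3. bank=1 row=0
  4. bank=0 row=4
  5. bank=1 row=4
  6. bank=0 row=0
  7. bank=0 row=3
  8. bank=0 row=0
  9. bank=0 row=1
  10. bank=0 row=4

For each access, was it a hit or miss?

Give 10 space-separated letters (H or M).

Acc 1: bank1 row0 -> MISS (open row0); precharges=0
Acc 2: bank0 row3 -> MISS (open row3); precharges=0
Acc 3: bank1 row0 -> HIT
Acc 4: bank0 row4 -> MISS (open row4); precharges=1
Acc 5: bank1 row4 -> MISS (open row4); precharges=2
Acc 6: bank0 row0 -> MISS (open row0); precharges=3
Acc 7: bank0 row3 -> MISS (open row3); precharges=4
Acc 8: bank0 row0 -> MISS (open row0); precharges=5
Acc 9: bank0 row1 -> MISS (open row1); precharges=6
Acc 10: bank0 row4 -> MISS (open row4); precharges=7

Answer: M M H M M M M M M M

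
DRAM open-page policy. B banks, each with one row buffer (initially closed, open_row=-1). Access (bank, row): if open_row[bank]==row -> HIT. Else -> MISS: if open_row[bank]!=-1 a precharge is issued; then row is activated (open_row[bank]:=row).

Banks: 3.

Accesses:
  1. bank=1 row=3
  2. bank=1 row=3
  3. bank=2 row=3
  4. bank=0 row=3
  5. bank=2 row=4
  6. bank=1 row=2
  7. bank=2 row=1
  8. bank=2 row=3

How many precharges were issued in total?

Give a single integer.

Answer: 4

Derivation:
Acc 1: bank1 row3 -> MISS (open row3); precharges=0
Acc 2: bank1 row3 -> HIT
Acc 3: bank2 row3 -> MISS (open row3); precharges=0
Acc 4: bank0 row3 -> MISS (open row3); precharges=0
Acc 5: bank2 row4 -> MISS (open row4); precharges=1
Acc 6: bank1 row2 -> MISS (open row2); precharges=2
Acc 7: bank2 row1 -> MISS (open row1); precharges=3
Acc 8: bank2 row3 -> MISS (open row3); precharges=4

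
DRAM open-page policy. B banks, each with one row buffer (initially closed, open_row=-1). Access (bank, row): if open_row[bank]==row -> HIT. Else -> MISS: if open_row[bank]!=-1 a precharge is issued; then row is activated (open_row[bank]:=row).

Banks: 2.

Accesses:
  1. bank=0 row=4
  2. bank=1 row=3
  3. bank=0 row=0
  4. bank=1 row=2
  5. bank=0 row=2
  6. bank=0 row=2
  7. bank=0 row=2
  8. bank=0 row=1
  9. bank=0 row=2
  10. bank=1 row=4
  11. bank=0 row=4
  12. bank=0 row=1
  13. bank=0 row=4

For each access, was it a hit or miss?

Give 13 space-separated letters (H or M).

Acc 1: bank0 row4 -> MISS (open row4); precharges=0
Acc 2: bank1 row3 -> MISS (open row3); precharges=0
Acc 3: bank0 row0 -> MISS (open row0); precharges=1
Acc 4: bank1 row2 -> MISS (open row2); precharges=2
Acc 5: bank0 row2 -> MISS (open row2); precharges=3
Acc 6: bank0 row2 -> HIT
Acc 7: bank0 row2 -> HIT
Acc 8: bank0 row1 -> MISS (open row1); precharges=4
Acc 9: bank0 row2 -> MISS (open row2); precharges=5
Acc 10: bank1 row4 -> MISS (open row4); precharges=6
Acc 11: bank0 row4 -> MISS (open row4); precharges=7
Acc 12: bank0 row1 -> MISS (open row1); precharges=8
Acc 13: bank0 row4 -> MISS (open row4); precharges=9

Answer: M M M M M H H M M M M M M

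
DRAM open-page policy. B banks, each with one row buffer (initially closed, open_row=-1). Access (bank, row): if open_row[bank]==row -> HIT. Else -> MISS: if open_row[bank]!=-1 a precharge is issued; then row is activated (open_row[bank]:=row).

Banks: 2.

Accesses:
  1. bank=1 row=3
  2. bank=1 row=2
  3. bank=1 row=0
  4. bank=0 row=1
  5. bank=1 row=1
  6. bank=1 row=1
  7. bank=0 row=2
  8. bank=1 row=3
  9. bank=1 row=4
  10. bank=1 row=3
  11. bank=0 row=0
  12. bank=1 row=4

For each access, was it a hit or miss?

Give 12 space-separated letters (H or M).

Acc 1: bank1 row3 -> MISS (open row3); precharges=0
Acc 2: bank1 row2 -> MISS (open row2); precharges=1
Acc 3: bank1 row0 -> MISS (open row0); precharges=2
Acc 4: bank0 row1 -> MISS (open row1); precharges=2
Acc 5: bank1 row1 -> MISS (open row1); precharges=3
Acc 6: bank1 row1 -> HIT
Acc 7: bank0 row2 -> MISS (open row2); precharges=4
Acc 8: bank1 row3 -> MISS (open row3); precharges=5
Acc 9: bank1 row4 -> MISS (open row4); precharges=6
Acc 10: bank1 row3 -> MISS (open row3); precharges=7
Acc 11: bank0 row0 -> MISS (open row0); precharges=8
Acc 12: bank1 row4 -> MISS (open row4); precharges=9

Answer: M M M M M H M M M M M M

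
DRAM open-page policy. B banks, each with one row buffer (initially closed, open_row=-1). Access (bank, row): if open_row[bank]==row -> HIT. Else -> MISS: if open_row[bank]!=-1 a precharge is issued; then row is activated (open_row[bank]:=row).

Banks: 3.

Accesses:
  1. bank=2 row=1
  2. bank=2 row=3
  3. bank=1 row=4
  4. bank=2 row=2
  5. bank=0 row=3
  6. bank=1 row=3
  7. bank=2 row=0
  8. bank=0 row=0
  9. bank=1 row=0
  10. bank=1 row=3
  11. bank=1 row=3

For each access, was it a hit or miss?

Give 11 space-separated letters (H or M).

Answer: M M M M M M M M M M H

Derivation:
Acc 1: bank2 row1 -> MISS (open row1); precharges=0
Acc 2: bank2 row3 -> MISS (open row3); precharges=1
Acc 3: bank1 row4 -> MISS (open row4); precharges=1
Acc 4: bank2 row2 -> MISS (open row2); precharges=2
Acc 5: bank0 row3 -> MISS (open row3); precharges=2
Acc 6: bank1 row3 -> MISS (open row3); precharges=3
Acc 7: bank2 row0 -> MISS (open row0); precharges=4
Acc 8: bank0 row0 -> MISS (open row0); precharges=5
Acc 9: bank1 row0 -> MISS (open row0); precharges=6
Acc 10: bank1 row3 -> MISS (open row3); precharges=7
Acc 11: bank1 row3 -> HIT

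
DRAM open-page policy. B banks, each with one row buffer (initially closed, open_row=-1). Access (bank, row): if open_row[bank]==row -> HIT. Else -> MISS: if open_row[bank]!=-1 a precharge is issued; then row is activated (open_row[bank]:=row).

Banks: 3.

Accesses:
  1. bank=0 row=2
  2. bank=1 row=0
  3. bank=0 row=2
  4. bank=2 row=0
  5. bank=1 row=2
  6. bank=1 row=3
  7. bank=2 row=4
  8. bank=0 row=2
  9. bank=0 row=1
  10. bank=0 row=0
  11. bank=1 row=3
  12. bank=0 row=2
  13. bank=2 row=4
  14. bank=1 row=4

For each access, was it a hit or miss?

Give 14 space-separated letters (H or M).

Answer: M M H M M M M H M M H M H M

Derivation:
Acc 1: bank0 row2 -> MISS (open row2); precharges=0
Acc 2: bank1 row0 -> MISS (open row0); precharges=0
Acc 3: bank0 row2 -> HIT
Acc 4: bank2 row0 -> MISS (open row0); precharges=0
Acc 5: bank1 row2 -> MISS (open row2); precharges=1
Acc 6: bank1 row3 -> MISS (open row3); precharges=2
Acc 7: bank2 row4 -> MISS (open row4); precharges=3
Acc 8: bank0 row2 -> HIT
Acc 9: bank0 row1 -> MISS (open row1); precharges=4
Acc 10: bank0 row0 -> MISS (open row0); precharges=5
Acc 11: bank1 row3 -> HIT
Acc 12: bank0 row2 -> MISS (open row2); precharges=6
Acc 13: bank2 row4 -> HIT
Acc 14: bank1 row4 -> MISS (open row4); precharges=7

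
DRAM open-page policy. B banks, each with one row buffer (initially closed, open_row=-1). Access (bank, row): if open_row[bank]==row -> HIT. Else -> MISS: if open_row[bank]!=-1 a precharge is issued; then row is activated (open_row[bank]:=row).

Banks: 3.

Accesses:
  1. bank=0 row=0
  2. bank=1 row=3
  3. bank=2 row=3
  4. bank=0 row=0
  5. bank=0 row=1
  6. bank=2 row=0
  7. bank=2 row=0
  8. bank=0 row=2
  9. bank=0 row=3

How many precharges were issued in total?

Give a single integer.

Acc 1: bank0 row0 -> MISS (open row0); precharges=0
Acc 2: bank1 row3 -> MISS (open row3); precharges=0
Acc 3: bank2 row3 -> MISS (open row3); precharges=0
Acc 4: bank0 row0 -> HIT
Acc 5: bank0 row1 -> MISS (open row1); precharges=1
Acc 6: bank2 row0 -> MISS (open row0); precharges=2
Acc 7: bank2 row0 -> HIT
Acc 8: bank0 row2 -> MISS (open row2); precharges=3
Acc 9: bank0 row3 -> MISS (open row3); precharges=4

Answer: 4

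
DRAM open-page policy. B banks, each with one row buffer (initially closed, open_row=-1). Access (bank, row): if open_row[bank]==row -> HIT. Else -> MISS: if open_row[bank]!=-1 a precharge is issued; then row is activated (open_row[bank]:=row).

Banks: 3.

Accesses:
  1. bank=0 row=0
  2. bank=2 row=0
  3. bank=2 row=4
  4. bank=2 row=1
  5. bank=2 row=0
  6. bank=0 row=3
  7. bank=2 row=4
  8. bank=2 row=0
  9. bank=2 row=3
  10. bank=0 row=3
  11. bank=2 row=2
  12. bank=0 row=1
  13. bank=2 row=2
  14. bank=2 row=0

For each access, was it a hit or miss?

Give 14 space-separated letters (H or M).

Answer: M M M M M M M M M H M M H M

Derivation:
Acc 1: bank0 row0 -> MISS (open row0); precharges=0
Acc 2: bank2 row0 -> MISS (open row0); precharges=0
Acc 3: bank2 row4 -> MISS (open row4); precharges=1
Acc 4: bank2 row1 -> MISS (open row1); precharges=2
Acc 5: bank2 row0 -> MISS (open row0); precharges=3
Acc 6: bank0 row3 -> MISS (open row3); precharges=4
Acc 7: bank2 row4 -> MISS (open row4); precharges=5
Acc 8: bank2 row0 -> MISS (open row0); precharges=6
Acc 9: bank2 row3 -> MISS (open row3); precharges=7
Acc 10: bank0 row3 -> HIT
Acc 11: bank2 row2 -> MISS (open row2); precharges=8
Acc 12: bank0 row1 -> MISS (open row1); precharges=9
Acc 13: bank2 row2 -> HIT
Acc 14: bank2 row0 -> MISS (open row0); precharges=10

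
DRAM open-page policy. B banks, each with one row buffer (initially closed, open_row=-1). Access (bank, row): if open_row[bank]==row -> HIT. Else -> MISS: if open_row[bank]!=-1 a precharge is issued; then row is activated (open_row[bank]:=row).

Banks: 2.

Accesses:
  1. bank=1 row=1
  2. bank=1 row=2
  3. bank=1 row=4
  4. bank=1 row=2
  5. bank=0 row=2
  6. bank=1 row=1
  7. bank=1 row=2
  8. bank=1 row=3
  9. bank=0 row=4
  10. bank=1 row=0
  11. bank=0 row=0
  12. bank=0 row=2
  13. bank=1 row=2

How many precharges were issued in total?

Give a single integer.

Acc 1: bank1 row1 -> MISS (open row1); precharges=0
Acc 2: bank1 row2 -> MISS (open row2); precharges=1
Acc 3: bank1 row4 -> MISS (open row4); precharges=2
Acc 4: bank1 row2 -> MISS (open row2); precharges=3
Acc 5: bank0 row2 -> MISS (open row2); precharges=3
Acc 6: bank1 row1 -> MISS (open row1); precharges=4
Acc 7: bank1 row2 -> MISS (open row2); precharges=5
Acc 8: bank1 row3 -> MISS (open row3); precharges=6
Acc 9: bank0 row4 -> MISS (open row4); precharges=7
Acc 10: bank1 row0 -> MISS (open row0); precharges=8
Acc 11: bank0 row0 -> MISS (open row0); precharges=9
Acc 12: bank0 row2 -> MISS (open row2); precharges=10
Acc 13: bank1 row2 -> MISS (open row2); precharges=11

Answer: 11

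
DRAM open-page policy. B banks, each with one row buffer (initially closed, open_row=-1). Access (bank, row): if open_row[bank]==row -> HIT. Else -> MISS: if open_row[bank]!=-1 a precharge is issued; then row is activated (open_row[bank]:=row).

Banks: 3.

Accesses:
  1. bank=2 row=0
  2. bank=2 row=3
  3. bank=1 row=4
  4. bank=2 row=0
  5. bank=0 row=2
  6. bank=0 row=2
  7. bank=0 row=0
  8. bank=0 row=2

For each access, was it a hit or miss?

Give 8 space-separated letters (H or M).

Answer: M M M M M H M M

Derivation:
Acc 1: bank2 row0 -> MISS (open row0); precharges=0
Acc 2: bank2 row3 -> MISS (open row3); precharges=1
Acc 3: bank1 row4 -> MISS (open row4); precharges=1
Acc 4: bank2 row0 -> MISS (open row0); precharges=2
Acc 5: bank0 row2 -> MISS (open row2); precharges=2
Acc 6: bank0 row2 -> HIT
Acc 7: bank0 row0 -> MISS (open row0); precharges=3
Acc 8: bank0 row2 -> MISS (open row2); precharges=4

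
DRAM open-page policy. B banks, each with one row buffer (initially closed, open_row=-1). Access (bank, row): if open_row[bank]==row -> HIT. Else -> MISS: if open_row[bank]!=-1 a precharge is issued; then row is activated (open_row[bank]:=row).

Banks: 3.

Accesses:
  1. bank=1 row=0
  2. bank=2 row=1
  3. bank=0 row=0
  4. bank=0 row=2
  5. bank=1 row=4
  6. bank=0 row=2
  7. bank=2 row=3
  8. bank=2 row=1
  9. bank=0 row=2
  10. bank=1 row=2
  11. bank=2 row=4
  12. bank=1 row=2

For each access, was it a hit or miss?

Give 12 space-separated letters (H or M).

Answer: M M M M M H M M H M M H

Derivation:
Acc 1: bank1 row0 -> MISS (open row0); precharges=0
Acc 2: bank2 row1 -> MISS (open row1); precharges=0
Acc 3: bank0 row0 -> MISS (open row0); precharges=0
Acc 4: bank0 row2 -> MISS (open row2); precharges=1
Acc 5: bank1 row4 -> MISS (open row4); precharges=2
Acc 6: bank0 row2 -> HIT
Acc 7: bank2 row3 -> MISS (open row3); precharges=3
Acc 8: bank2 row1 -> MISS (open row1); precharges=4
Acc 9: bank0 row2 -> HIT
Acc 10: bank1 row2 -> MISS (open row2); precharges=5
Acc 11: bank2 row4 -> MISS (open row4); precharges=6
Acc 12: bank1 row2 -> HIT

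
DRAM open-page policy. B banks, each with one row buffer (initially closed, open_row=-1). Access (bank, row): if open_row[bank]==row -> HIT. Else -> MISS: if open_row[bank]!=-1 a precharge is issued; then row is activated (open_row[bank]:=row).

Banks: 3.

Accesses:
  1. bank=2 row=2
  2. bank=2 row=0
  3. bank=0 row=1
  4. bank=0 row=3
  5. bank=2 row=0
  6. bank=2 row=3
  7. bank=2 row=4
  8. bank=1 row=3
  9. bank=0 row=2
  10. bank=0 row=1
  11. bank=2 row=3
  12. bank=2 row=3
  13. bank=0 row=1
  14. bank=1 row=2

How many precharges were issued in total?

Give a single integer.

Acc 1: bank2 row2 -> MISS (open row2); precharges=0
Acc 2: bank2 row0 -> MISS (open row0); precharges=1
Acc 3: bank0 row1 -> MISS (open row1); precharges=1
Acc 4: bank0 row3 -> MISS (open row3); precharges=2
Acc 5: bank2 row0 -> HIT
Acc 6: bank2 row3 -> MISS (open row3); precharges=3
Acc 7: bank2 row4 -> MISS (open row4); precharges=4
Acc 8: bank1 row3 -> MISS (open row3); precharges=4
Acc 9: bank0 row2 -> MISS (open row2); precharges=5
Acc 10: bank0 row1 -> MISS (open row1); precharges=6
Acc 11: bank2 row3 -> MISS (open row3); precharges=7
Acc 12: bank2 row3 -> HIT
Acc 13: bank0 row1 -> HIT
Acc 14: bank1 row2 -> MISS (open row2); precharges=8

Answer: 8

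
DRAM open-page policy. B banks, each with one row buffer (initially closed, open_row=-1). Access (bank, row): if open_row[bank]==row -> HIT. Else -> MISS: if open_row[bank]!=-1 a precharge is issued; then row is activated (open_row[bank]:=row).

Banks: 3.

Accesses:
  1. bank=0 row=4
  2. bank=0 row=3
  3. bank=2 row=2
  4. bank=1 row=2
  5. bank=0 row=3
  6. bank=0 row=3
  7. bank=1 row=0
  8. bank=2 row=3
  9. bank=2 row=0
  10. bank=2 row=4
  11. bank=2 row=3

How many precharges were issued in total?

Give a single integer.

Acc 1: bank0 row4 -> MISS (open row4); precharges=0
Acc 2: bank0 row3 -> MISS (open row3); precharges=1
Acc 3: bank2 row2 -> MISS (open row2); precharges=1
Acc 4: bank1 row2 -> MISS (open row2); precharges=1
Acc 5: bank0 row3 -> HIT
Acc 6: bank0 row3 -> HIT
Acc 7: bank1 row0 -> MISS (open row0); precharges=2
Acc 8: bank2 row3 -> MISS (open row3); precharges=3
Acc 9: bank2 row0 -> MISS (open row0); precharges=4
Acc 10: bank2 row4 -> MISS (open row4); precharges=5
Acc 11: bank2 row3 -> MISS (open row3); precharges=6

Answer: 6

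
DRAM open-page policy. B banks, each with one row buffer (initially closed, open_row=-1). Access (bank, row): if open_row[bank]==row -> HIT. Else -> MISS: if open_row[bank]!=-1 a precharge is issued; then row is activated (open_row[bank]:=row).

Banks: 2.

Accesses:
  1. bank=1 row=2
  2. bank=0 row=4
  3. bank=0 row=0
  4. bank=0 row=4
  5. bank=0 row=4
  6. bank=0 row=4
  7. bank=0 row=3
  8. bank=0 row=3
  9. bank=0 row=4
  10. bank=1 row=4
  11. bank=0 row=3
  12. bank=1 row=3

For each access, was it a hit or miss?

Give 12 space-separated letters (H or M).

Acc 1: bank1 row2 -> MISS (open row2); precharges=0
Acc 2: bank0 row4 -> MISS (open row4); precharges=0
Acc 3: bank0 row0 -> MISS (open row0); precharges=1
Acc 4: bank0 row4 -> MISS (open row4); precharges=2
Acc 5: bank0 row4 -> HIT
Acc 6: bank0 row4 -> HIT
Acc 7: bank0 row3 -> MISS (open row3); precharges=3
Acc 8: bank0 row3 -> HIT
Acc 9: bank0 row4 -> MISS (open row4); precharges=4
Acc 10: bank1 row4 -> MISS (open row4); precharges=5
Acc 11: bank0 row3 -> MISS (open row3); precharges=6
Acc 12: bank1 row3 -> MISS (open row3); precharges=7

Answer: M M M M H H M H M M M M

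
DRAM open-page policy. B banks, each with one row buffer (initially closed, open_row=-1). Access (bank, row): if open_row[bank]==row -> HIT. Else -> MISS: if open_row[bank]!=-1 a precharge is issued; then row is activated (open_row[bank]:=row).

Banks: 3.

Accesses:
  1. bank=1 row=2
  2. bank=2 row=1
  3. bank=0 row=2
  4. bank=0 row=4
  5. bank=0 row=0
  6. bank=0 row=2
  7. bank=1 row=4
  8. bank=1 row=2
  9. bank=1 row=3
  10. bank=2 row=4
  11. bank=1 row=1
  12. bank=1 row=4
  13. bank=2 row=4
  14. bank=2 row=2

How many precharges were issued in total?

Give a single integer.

Acc 1: bank1 row2 -> MISS (open row2); precharges=0
Acc 2: bank2 row1 -> MISS (open row1); precharges=0
Acc 3: bank0 row2 -> MISS (open row2); precharges=0
Acc 4: bank0 row4 -> MISS (open row4); precharges=1
Acc 5: bank0 row0 -> MISS (open row0); precharges=2
Acc 6: bank0 row2 -> MISS (open row2); precharges=3
Acc 7: bank1 row4 -> MISS (open row4); precharges=4
Acc 8: bank1 row2 -> MISS (open row2); precharges=5
Acc 9: bank1 row3 -> MISS (open row3); precharges=6
Acc 10: bank2 row4 -> MISS (open row4); precharges=7
Acc 11: bank1 row1 -> MISS (open row1); precharges=8
Acc 12: bank1 row4 -> MISS (open row4); precharges=9
Acc 13: bank2 row4 -> HIT
Acc 14: bank2 row2 -> MISS (open row2); precharges=10

Answer: 10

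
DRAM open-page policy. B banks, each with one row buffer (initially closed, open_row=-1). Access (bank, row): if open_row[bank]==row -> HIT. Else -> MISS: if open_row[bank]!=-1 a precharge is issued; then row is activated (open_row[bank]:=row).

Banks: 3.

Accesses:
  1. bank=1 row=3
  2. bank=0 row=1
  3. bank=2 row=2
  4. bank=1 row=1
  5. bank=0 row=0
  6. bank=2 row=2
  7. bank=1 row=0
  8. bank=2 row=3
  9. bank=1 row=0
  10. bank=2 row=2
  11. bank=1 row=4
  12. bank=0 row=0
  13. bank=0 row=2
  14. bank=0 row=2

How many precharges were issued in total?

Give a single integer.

Answer: 7

Derivation:
Acc 1: bank1 row3 -> MISS (open row3); precharges=0
Acc 2: bank0 row1 -> MISS (open row1); precharges=0
Acc 3: bank2 row2 -> MISS (open row2); precharges=0
Acc 4: bank1 row1 -> MISS (open row1); precharges=1
Acc 5: bank0 row0 -> MISS (open row0); precharges=2
Acc 6: bank2 row2 -> HIT
Acc 7: bank1 row0 -> MISS (open row0); precharges=3
Acc 8: bank2 row3 -> MISS (open row3); precharges=4
Acc 9: bank1 row0 -> HIT
Acc 10: bank2 row2 -> MISS (open row2); precharges=5
Acc 11: bank1 row4 -> MISS (open row4); precharges=6
Acc 12: bank0 row0 -> HIT
Acc 13: bank0 row2 -> MISS (open row2); precharges=7
Acc 14: bank0 row2 -> HIT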